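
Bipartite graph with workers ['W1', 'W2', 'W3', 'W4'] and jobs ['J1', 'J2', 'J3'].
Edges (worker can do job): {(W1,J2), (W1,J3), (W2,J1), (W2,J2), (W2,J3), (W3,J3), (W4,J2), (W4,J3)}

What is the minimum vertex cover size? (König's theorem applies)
Minimum vertex cover size = 3

By König's theorem: in bipartite graphs,
min vertex cover = max matching = 3

Maximum matching has size 3, so minimum vertex cover also has size 3.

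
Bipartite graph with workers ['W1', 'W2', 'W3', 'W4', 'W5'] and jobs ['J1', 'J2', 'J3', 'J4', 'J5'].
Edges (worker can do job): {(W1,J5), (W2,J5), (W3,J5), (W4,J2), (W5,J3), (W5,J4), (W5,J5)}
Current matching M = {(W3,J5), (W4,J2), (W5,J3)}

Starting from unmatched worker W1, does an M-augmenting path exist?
No augmenting path from W1

Alternating search from W1 reaches jobs: {J5}.
Every reachable job is already matched in M, and following those matched edges back to workers exposes no further unvisited jobs.
No M-augmenting path from W1 exists.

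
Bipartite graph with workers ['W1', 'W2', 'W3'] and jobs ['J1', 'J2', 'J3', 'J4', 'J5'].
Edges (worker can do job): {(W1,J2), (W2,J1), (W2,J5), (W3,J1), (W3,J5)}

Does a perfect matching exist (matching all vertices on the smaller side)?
Yes, perfect matching exists (size 3)

Perfect matching: {(W1,J2), (W2,J1), (W3,J5)}
All 3 vertices on the smaller side are matched.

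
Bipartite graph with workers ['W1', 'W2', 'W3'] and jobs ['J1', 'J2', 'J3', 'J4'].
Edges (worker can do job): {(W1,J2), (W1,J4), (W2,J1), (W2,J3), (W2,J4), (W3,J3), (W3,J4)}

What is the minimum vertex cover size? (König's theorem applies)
Minimum vertex cover size = 3

By König's theorem: in bipartite graphs,
min vertex cover = max matching = 3

Maximum matching has size 3, so minimum vertex cover also has size 3.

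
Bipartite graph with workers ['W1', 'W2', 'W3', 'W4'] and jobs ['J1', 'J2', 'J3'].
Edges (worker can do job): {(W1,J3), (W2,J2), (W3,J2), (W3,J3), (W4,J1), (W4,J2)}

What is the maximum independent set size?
Maximum independent set = 4

By König's theorem:
- Min vertex cover = Max matching = 3
- Max independent set = Total vertices - Min vertex cover
- Max independent set = 7 - 3 = 4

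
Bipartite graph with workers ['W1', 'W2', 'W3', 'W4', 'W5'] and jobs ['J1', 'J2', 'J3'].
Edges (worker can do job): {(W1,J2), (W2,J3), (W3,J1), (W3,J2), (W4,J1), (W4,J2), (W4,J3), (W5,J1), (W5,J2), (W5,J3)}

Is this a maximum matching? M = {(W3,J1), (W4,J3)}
No, size 2 is not maximum

Proposed matching has size 2.
Maximum matching size for this graph: 3.

This is NOT maximum - can be improved to size 3.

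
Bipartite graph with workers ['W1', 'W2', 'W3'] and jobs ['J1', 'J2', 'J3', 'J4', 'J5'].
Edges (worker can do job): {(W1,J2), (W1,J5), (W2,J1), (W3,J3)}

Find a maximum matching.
Matching: {(W1,J5), (W2,J1), (W3,J3)}

Maximum matching (size 3):
  W1 → J5
  W2 → J1
  W3 → J3

Each worker is assigned to at most one job, and each job to at most one worker.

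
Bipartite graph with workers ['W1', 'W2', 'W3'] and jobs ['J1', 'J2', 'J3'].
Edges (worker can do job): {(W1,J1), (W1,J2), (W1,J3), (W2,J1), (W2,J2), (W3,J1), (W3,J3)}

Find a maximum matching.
Matching: {(W1,J3), (W2,J2), (W3,J1)}

Maximum matching (size 3):
  W1 → J3
  W2 → J2
  W3 → J1

Each worker is assigned to at most one job, and each job to at most one worker.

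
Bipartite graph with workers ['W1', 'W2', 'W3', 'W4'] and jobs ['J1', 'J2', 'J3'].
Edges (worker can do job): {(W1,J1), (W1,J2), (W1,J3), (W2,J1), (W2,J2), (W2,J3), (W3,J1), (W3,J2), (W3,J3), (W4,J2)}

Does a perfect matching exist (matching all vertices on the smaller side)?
Yes, perfect matching exists (size 3)

Perfect matching: {(W1,J1), (W3,J3), (W4,J2)}
All 3 vertices on the smaller side are matched.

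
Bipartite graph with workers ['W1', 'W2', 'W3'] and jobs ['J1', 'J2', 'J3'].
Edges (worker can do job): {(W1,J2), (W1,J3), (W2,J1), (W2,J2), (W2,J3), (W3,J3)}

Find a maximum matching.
Matching: {(W1,J2), (W2,J1), (W3,J3)}

Maximum matching (size 3):
  W1 → J2
  W2 → J1
  W3 → J3

Each worker is assigned to at most one job, and each job to at most one worker.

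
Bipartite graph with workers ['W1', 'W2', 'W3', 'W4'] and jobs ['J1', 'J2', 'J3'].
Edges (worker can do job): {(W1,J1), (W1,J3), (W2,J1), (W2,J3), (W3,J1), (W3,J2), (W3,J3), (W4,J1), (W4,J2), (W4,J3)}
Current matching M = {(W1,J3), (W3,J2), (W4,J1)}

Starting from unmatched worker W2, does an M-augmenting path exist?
No augmenting path from W2

Alternating search from W2 reaches jobs: {J1, J2, J3}.
Every reachable job is already matched in M, and following those matched edges back to workers exposes no further unvisited jobs.
No M-augmenting path from W2 exists.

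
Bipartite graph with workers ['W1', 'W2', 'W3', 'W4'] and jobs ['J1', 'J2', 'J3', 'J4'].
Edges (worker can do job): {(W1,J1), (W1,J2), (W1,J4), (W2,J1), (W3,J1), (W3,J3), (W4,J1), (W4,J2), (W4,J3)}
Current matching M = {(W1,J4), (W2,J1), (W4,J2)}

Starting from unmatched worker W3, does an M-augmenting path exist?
Yes: W3 → J3

An M-augmenting path alternates non-matching / matching edges, starting and ending at unmatched vertices.
Path: W3 → J3
(J3 is unmatched in M, so the path is augmenting.)
Flipping edges along this path would increase |M| from 3 to 4.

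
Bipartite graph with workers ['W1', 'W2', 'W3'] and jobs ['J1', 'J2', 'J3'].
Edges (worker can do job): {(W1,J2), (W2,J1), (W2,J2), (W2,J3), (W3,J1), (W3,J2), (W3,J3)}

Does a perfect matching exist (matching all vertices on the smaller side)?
Yes, perfect matching exists (size 3)

Perfect matching: {(W1,J2), (W2,J3), (W3,J1)}
All 3 vertices on the smaller side are matched.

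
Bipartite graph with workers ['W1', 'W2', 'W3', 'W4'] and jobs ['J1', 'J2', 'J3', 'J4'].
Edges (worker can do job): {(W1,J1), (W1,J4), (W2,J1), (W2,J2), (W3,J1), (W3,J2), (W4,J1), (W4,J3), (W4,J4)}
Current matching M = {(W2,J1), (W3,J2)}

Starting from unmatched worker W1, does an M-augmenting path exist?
Yes: W1 → J4

An M-augmenting path alternates non-matching / matching edges, starting and ending at unmatched vertices.
Path: W1 → J4
(J4 is unmatched in M, so the path is augmenting.)
Flipping edges along this path would increase |M| from 2 to 3.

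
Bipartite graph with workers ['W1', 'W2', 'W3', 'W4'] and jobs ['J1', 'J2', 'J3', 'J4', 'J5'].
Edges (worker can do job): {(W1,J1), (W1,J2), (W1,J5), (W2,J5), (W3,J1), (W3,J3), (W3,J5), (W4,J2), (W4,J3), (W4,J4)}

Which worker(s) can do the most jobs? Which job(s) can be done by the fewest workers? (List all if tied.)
Most versatile: W1, W3, W4 (3 jobs); Least covered: J4 (1 workers)

Worker degrees (jobs they can do): W1:3, W2:1, W3:3, W4:3
Job degrees (workers who can do it): J1:2, J2:2, J3:2, J4:1, J5:3

Maximum worker degree is 3, achieved by: W1, W3, W4
Minimum job degree is 1, achieved by: J4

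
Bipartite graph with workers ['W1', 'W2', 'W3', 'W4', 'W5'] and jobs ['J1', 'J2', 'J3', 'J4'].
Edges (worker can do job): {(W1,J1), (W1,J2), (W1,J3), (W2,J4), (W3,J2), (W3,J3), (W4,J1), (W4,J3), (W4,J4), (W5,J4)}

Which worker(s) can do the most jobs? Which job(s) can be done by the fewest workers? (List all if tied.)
Most versatile: W1, W4 (3 jobs); Least covered: J1, J2 (2 workers)

Worker degrees (jobs they can do): W1:3, W2:1, W3:2, W4:3, W5:1
Job degrees (workers who can do it): J1:2, J2:2, J3:3, J4:3

Maximum worker degree is 3, achieved by: W1, W4
Minimum job degree is 2, achieved by: J1, J2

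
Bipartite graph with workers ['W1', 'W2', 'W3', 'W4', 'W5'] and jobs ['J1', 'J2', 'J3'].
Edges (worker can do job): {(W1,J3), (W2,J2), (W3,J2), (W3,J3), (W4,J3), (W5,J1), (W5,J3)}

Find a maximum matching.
Matching: {(W3,J2), (W4,J3), (W5,J1)}

Maximum matching (size 3):
  W3 → J2
  W4 → J3
  W5 → J1

Each worker is assigned to at most one job, and each job to at most one worker.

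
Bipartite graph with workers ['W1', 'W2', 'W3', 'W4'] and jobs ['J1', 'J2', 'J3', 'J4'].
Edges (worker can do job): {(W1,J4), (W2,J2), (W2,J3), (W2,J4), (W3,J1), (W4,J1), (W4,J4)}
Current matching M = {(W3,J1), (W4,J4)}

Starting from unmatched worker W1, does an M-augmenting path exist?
No augmenting path from W1

Alternating search from W1 reaches jobs: {J1, J4}.
Every reachable job is already matched in M, and following those matched edges back to workers exposes no further unvisited jobs.
No M-augmenting path from W1 exists.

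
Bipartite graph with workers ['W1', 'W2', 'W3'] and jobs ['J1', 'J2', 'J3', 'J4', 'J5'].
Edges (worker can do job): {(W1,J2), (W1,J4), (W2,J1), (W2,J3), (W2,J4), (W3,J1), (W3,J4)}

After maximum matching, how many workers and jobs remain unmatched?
Unmatched: 0 workers, 2 jobs

Maximum matching size: 3
Workers: 3 total, 3 matched, 0 unmatched
Jobs: 5 total, 3 matched, 2 unmatched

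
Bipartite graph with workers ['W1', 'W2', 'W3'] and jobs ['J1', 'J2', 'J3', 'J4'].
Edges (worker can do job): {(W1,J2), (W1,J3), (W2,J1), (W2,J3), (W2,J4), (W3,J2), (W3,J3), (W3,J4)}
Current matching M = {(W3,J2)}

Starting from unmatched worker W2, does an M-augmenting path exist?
Yes: W2 → J3

An M-augmenting path alternates non-matching / matching edges, starting and ending at unmatched vertices.
Path: W2 → J3
(J3 is unmatched in M, so the path is augmenting.)
Flipping edges along this path would increase |M| from 1 to 2.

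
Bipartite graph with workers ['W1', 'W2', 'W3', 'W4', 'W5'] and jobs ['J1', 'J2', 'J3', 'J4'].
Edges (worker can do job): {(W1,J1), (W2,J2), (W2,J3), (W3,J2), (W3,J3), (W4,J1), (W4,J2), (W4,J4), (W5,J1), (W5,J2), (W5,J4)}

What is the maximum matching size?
Maximum matching size = 4

Maximum matching: {(W1,J1), (W3,J3), (W4,J2), (W5,J4)}
Size: 4

This assigns 4 workers to 4 distinct jobs.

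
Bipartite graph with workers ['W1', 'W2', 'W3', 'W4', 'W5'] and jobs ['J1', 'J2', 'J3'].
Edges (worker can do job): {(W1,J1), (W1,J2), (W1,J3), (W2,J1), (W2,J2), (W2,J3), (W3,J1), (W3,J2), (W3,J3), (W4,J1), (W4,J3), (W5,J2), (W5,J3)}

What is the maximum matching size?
Maximum matching size = 3

Maximum matching: {(W3,J2), (W4,J1), (W5,J3)}
Size: 3

This assigns 3 workers to 3 distinct jobs.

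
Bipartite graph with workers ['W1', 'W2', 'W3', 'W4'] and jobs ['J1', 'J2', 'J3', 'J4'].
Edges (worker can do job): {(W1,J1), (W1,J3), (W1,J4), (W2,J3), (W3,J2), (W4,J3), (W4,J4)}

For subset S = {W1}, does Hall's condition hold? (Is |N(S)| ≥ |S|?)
Yes: |N(S)| = 3, |S| = 1

Subset S = {W1}
Neighbors N(S) = {J1, J3, J4}

|N(S)| = 3, |S| = 1
Hall's condition: |N(S)| ≥ |S| is satisfied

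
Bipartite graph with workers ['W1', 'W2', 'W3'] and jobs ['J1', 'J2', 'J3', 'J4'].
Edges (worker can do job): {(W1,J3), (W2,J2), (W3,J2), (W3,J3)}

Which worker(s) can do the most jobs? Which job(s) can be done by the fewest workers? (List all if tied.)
Most versatile: W3 (2 jobs); Least covered: J1, J4 (0 workers)

Worker degrees (jobs they can do): W1:1, W2:1, W3:2
Job degrees (workers who can do it): J1:0, J2:2, J3:2, J4:0

Maximum worker degree is 2, achieved by: W3
Minimum job degree is 0, achieved by: J1, J4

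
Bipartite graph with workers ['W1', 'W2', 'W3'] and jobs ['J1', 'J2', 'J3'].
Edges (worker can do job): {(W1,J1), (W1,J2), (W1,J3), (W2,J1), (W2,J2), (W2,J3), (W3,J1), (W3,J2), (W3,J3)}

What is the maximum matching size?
Maximum matching size = 3

Maximum matching: {(W1,J1), (W2,J3), (W3,J2)}
Size: 3

This assigns 3 workers to 3 distinct jobs.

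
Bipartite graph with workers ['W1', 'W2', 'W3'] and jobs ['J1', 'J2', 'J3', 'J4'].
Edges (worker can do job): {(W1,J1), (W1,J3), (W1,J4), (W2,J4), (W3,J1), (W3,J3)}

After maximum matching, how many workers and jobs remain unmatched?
Unmatched: 0 workers, 1 jobs

Maximum matching size: 3
Workers: 3 total, 3 matched, 0 unmatched
Jobs: 4 total, 3 matched, 1 unmatched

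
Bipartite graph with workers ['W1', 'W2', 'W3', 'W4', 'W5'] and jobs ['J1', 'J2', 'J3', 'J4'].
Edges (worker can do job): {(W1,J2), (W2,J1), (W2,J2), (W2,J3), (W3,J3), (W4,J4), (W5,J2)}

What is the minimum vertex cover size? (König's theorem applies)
Minimum vertex cover size = 4

By König's theorem: in bipartite graphs,
min vertex cover = max matching = 4

Maximum matching has size 4, so minimum vertex cover also has size 4.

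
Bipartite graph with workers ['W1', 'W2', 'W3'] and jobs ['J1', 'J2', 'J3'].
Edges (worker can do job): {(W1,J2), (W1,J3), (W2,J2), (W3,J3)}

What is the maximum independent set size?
Maximum independent set = 4

By König's theorem:
- Min vertex cover = Max matching = 2
- Max independent set = Total vertices - Min vertex cover
- Max independent set = 6 - 2 = 4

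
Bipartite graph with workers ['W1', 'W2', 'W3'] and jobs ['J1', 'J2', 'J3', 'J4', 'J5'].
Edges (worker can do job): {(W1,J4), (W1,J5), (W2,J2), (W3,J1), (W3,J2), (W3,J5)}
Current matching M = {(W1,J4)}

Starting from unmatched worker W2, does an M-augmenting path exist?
Yes: W2 → J2

An M-augmenting path alternates non-matching / matching edges, starting and ending at unmatched vertices.
Path: W2 → J2
(J2 is unmatched in M, so the path is augmenting.)
Flipping edges along this path would increase |M| from 1 to 2.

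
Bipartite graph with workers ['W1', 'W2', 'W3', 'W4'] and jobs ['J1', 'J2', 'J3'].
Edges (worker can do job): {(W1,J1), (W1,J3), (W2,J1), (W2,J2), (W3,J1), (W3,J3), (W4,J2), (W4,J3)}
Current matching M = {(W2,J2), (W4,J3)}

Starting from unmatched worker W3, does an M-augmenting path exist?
Yes: W3 → J1

An M-augmenting path alternates non-matching / matching edges, starting and ending at unmatched vertices.
Path: W3 → J1
(J1 is unmatched in M, so the path is augmenting.)
Flipping edges along this path would increase |M| from 2 to 3.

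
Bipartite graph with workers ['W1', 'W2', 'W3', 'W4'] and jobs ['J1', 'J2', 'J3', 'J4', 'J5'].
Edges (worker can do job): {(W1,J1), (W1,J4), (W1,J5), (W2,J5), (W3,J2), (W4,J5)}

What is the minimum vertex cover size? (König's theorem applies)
Minimum vertex cover size = 3

By König's theorem: in bipartite graphs,
min vertex cover = max matching = 3

Maximum matching has size 3, so minimum vertex cover also has size 3.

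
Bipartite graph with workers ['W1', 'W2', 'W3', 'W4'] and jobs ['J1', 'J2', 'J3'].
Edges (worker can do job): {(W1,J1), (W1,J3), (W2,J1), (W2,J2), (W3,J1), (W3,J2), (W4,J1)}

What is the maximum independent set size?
Maximum independent set = 4

By König's theorem:
- Min vertex cover = Max matching = 3
- Max independent set = Total vertices - Min vertex cover
- Max independent set = 7 - 3 = 4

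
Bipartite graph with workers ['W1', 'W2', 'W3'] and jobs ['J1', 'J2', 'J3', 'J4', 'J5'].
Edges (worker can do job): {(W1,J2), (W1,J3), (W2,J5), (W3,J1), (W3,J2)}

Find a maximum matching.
Matching: {(W1,J3), (W2,J5), (W3,J2)}

Maximum matching (size 3):
  W1 → J3
  W2 → J5
  W3 → J2

Each worker is assigned to at most one job, and each job to at most one worker.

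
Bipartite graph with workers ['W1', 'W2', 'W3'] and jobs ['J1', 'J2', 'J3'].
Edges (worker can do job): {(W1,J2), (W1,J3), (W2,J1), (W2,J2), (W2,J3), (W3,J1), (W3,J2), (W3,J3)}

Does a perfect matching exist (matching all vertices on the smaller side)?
Yes, perfect matching exists (size 3)

Perfect matching: {(W1,J2), (W2,J3), (W3,J1)}
All 3 vertices on the smaller side are matched.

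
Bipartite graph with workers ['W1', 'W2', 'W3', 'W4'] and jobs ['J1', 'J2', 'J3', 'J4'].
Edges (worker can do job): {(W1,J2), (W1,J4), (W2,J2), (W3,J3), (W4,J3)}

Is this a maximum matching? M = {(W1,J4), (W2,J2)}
No, size 2 is not maximum

Proposed matching has size 2.
Maximum matching size for this graph: 3.

This is NOT maximum - can be improved to size 3.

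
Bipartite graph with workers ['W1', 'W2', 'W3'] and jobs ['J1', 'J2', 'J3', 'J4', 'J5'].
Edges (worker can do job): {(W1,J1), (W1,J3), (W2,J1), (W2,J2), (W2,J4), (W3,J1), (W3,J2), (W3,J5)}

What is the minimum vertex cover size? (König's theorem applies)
Minimum vertex cover size = 3

By König's theorem: in bipartite graphs,
min vertex cover = max matching = 3

Maximum matching has size 3, so minimum vertex cover also has size 3.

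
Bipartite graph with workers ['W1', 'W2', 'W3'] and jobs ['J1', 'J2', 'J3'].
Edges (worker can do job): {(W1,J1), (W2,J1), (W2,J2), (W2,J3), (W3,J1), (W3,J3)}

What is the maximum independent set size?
Maximum independent set = 3

By König's theorem:
- Min vertex cover = Max matching = 3
- Max independent set = Total vertices - Min vertex cover
- Max independent set = 6 - 3 = 3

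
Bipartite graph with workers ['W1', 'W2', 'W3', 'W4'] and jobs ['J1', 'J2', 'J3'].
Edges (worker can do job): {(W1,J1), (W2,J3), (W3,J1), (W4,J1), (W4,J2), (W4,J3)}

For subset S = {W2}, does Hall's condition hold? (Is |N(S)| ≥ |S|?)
Yes: |N(S)| = 1, |S| = 1

Subset S = {W2}
Neighbors N(S) = {J3}

|N(S)| = 1, |S| = 1
Hall's condition: |N(S)| ≥ |S| is satisfied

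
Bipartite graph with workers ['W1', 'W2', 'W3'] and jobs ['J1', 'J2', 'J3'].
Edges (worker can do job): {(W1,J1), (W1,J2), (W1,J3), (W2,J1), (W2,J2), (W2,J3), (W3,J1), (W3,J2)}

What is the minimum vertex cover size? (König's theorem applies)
Minimum vertex cover size = 3

By König's theorem: in bipartite graphs,
min vertex cover = max matching = 3

Maximum matching has size 3, so minimum vertex cover also has size 3.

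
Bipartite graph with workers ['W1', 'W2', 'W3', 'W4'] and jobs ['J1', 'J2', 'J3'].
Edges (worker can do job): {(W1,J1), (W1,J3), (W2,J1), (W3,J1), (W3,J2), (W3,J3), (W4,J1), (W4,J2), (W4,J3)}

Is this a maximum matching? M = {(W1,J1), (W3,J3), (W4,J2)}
Yes, size 3 is maximum

Proposed matching has size 3.
Maximum matching size for this graph: 3.

This is a maximum matching.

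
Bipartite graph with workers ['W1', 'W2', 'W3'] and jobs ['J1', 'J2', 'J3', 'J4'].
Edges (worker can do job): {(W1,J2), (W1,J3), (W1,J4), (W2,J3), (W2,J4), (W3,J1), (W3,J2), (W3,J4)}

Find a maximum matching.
Matching: {(W1,J2), (W2,J3), (W3,J4)}

Maximum matching (size 3):
  W1 → J2
  W2 → J3
  W3 → J4

Each worker is assigned to at most one job, and each job to at most one worker.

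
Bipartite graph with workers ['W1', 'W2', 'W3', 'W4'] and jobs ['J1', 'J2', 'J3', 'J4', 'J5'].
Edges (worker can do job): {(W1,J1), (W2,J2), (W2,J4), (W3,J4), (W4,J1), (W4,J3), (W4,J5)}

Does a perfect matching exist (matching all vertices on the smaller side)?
Yes, perfect matching exists (size 4)

Perfect matching: {(W1,J1), (W2,J2), (W3,J4), (W4,J5)}
All 4 vertices on the smaller side are matched.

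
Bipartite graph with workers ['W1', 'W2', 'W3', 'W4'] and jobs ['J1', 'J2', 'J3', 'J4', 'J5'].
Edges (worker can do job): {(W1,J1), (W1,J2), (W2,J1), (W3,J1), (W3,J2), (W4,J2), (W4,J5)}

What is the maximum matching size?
Maximum matching size = 3

Maximum matching: {(W1,J2), (W3,J1), (W4,J5)}
Size: 3

This assigns 3 workers to 3 distinct jobs.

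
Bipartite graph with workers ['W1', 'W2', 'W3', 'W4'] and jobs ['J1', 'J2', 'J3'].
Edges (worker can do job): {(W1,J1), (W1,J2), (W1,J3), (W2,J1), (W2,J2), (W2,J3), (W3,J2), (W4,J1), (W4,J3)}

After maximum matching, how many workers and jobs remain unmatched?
Unmatched: 1 workers, 0 jobs

Maximum matching size: 3
Workers: 4 total, 3 matched, 1 unmatched
Jobs: 3 total, 3 matched, 0 unmatched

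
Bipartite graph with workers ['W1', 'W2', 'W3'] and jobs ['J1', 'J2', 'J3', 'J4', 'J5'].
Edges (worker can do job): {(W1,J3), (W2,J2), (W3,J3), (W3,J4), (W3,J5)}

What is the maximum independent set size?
Maximum independent set = 5

By König's theorem:
- Min vertex cover = Max matching = 3
- Max independent set = Total vertices - Min vertex cover
- Max independent set = 8 - 3 = 5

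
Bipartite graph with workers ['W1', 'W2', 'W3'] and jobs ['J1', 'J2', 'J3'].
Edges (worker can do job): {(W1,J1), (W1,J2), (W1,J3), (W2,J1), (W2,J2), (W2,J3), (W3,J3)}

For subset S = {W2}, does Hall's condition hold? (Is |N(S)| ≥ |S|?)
Yes: |N(S)| = 3, |S| = 1

Subset S = {W2}
Neighbors N(S) = {J1, J2, J3}

|N(S)| = 3, |S| = 1
Hall's condition: |N(S)| ≥ |S| is satisfied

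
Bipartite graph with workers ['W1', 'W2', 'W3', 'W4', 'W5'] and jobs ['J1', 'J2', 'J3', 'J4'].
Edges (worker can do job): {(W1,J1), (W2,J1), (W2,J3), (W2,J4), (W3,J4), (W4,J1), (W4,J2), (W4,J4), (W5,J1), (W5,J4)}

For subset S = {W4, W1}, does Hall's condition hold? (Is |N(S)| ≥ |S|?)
Yes: |N(S)| = 3, |S| = 2

Subset S = {W4, W1}
Neighbors N(S) = {J1, J2, J4}

|N(S)| = 3, |S| = 2
Hall's condition: |N(S)| ≥ |S| is satisfied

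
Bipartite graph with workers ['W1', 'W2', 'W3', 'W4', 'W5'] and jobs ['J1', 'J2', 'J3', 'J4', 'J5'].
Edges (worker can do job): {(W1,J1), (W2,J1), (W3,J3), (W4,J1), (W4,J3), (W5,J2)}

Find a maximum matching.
Matching: {(W3,J3), (W4,J1), (W5,J2)}

Maximum matching (size 3):
  W3 → J3
  W4 → J1
  W5 → J2

Each worker is assigned to at most one job, and each job to at most one worker.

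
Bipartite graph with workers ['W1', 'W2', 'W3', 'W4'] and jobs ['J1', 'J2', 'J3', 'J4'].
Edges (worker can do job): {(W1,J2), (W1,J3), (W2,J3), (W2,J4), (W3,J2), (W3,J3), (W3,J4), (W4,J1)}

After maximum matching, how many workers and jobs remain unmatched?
Unmatched: 0 workers, 0 jobs

Maximum matching size: 4
Workers: 4 total, 4 matched, 0 unmatched
Jobs: 4 total, 4 matched, 0 unmatched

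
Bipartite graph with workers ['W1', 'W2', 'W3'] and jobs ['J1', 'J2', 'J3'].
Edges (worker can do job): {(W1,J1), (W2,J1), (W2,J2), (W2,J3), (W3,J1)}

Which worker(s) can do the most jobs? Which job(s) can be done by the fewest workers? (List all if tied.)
Most versatile: W2 (3 jobs); Least covered: J2, J3 (1 workers)

Worker degrees (jobs they can do): W1:1, W2:3, W3:1
Job degrees (workers who can do it): J1:3, J2:1, J3:1

Maximum worker degree is 3, achieved by: W2
Minimum job degree is 1, achieved by: J2, J3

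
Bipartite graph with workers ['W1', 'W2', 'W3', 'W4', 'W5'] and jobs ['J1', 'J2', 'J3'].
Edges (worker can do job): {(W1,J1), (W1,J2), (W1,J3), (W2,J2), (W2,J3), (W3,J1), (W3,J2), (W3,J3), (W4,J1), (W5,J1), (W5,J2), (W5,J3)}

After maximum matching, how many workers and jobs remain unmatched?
Unmatched: 2 workers, 0 jobs

Maximum matching size: 3
Workers: 5 total, 3 matched, 2 unmatched
Jobs: 3 total, 3 matched, 0 unmatched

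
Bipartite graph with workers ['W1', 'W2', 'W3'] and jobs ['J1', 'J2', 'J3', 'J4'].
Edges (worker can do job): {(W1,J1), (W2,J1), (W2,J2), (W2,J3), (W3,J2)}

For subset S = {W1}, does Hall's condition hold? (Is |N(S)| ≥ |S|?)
Yes: |N(S)| = 1, |S| = 1

Subset S = {W1}
Neighbors N(S) = {J1}

|N(S)| = 1, |S| = 1
Hall's condition: |N(S)| ≥ |S| is satisfied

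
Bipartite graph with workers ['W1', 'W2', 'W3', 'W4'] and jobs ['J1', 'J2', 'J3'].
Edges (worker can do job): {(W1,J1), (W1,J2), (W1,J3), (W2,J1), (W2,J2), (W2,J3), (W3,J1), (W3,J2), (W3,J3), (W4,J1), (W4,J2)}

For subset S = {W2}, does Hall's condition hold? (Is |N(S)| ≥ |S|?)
Yes: |N(S)| = 3, |S| = 1

Subset S = {W2}
Neighbors N(S) = {J1, J2, J3}

|N(S)| = 3, |S| = 1
Hall's condition: |N(S)| ≥ |S| is satisfied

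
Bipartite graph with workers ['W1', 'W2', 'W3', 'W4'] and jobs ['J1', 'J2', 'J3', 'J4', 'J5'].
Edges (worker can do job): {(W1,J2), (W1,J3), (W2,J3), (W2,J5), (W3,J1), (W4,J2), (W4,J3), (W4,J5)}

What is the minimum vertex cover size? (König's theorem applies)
Minimum vertex cover size = 4

By König's theorem: in bipartite graphs,
min vertex cover = max matching = 4

Maximum matching has size 4, so minimum vertex cover also has size 4.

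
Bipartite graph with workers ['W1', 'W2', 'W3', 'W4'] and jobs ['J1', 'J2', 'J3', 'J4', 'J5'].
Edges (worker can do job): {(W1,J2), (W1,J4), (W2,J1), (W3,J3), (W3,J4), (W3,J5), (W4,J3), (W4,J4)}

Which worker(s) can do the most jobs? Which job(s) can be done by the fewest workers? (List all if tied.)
Most versatile: W3 (3 jobs); Least covered: J1, J2, J5 (1 workers)

Worker degrees (jobs they can do): W1:2, W2:1, W3:3, W4:2
Job degrees (workers who can do it): J1:1, J2:1, J3:2, J4:3, J5:1

Maximum worker degree is 3, achieved by: W3
Minimum job degree is 1, achieved by: J1, J2, J5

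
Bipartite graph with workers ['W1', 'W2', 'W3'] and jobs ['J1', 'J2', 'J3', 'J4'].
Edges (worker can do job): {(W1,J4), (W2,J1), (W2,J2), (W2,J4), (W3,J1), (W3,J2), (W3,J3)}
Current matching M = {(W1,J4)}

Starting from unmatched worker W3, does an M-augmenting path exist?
Yes: W3 → J1

An M-augmenting path alternates non-matching / matching edges, starting and ending at unmatched vertices.
Path: W3 → J1
(J1 is unmatched in M, so the path is augmenting.)
Flipping edges along this path would increase |M| from 1 to 2.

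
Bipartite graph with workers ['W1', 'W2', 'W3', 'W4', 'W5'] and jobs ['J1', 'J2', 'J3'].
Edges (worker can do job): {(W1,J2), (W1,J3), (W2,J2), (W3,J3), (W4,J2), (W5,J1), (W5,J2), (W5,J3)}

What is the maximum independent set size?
Maximum independent set = 5

By König's theorem:
- Min vertex cover = Max matching = 3
- Max independent set = Total vertices - Min vertex cover
- Max independent set = 8 - 3 = 5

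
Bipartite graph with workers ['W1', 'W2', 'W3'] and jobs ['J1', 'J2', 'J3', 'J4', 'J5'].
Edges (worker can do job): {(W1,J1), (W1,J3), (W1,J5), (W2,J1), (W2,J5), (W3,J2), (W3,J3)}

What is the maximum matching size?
Maximum matching size = 3

Maximum matching: {(W1,J5), (W2,J1), (W3,J3)}
Size: 3

This assigns 3 workers to 3 distinct jobs.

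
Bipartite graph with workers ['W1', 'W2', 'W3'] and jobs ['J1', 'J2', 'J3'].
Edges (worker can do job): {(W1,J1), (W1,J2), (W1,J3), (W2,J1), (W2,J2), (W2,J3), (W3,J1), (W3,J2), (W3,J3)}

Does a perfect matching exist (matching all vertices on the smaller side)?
Yes, perfect matching exists (size 3)

Perfect matching: {(W1,J2), (W2,J3), (W3,J1)}
All 3 vertices on the smaller side are matched.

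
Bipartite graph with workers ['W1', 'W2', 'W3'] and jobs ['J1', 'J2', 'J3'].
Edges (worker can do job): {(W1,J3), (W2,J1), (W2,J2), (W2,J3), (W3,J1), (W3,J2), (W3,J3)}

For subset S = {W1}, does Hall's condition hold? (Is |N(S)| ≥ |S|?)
Yes: |N(S)| = 1, |S| = 1

Subset S = {W1}
Neighbors N(S) = {J3}

|N(S)| = 1, |S| = 1
Hall's condition: |N(S)| ≥ |S| is satisfied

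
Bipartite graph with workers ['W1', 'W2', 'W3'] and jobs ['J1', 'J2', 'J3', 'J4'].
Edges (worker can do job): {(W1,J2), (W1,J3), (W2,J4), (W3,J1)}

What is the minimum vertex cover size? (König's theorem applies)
Minimum vertex cover size = 3

By König's theorem: in bipartite graphs,
min vertex cover = max matching = 3

Maximum matching has size 3, so minimum vertex cover also has size 3.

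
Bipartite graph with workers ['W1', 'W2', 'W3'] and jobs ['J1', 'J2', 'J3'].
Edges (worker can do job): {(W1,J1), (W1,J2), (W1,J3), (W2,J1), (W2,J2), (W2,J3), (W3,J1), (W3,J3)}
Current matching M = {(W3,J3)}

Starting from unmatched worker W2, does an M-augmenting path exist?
Yes: W2 → J1

An M-augmenting path alternates non-matching / matching edges, starting and ending at unmatched vertices.
Path: W2 → J1
(J1 is unmatched in M, so the path is augmenting.)
Flipping edges along this path would increase |M| from 1 to 2.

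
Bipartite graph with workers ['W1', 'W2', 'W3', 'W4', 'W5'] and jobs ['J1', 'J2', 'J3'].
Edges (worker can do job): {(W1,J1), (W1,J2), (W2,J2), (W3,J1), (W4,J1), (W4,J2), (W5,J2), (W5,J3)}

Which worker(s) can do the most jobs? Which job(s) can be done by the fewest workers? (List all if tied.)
Most versatile: W1, W4, W5 (2 jobs); Least covered: J3 (1 workers)

Worker degrees (jobs they can do): W1:2, W2:1, W3:1, W4:2, W5:2
Job degrees (workers who can do it): J1:3, J2:4, J3:1

Maximum worker degree is 2, achieved by: W1, W4, W5
Minimum job degree is 1, achieved by: J3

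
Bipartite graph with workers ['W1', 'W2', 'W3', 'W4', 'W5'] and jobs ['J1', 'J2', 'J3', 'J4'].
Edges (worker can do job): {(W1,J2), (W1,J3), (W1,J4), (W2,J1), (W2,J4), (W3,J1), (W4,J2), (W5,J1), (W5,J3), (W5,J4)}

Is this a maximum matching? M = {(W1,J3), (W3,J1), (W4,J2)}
No, size 3 is not maximum

Proposed matching has size 3.
Maximum matching size for this graph: 4.

This is NOT maximum - can be improved to size 4.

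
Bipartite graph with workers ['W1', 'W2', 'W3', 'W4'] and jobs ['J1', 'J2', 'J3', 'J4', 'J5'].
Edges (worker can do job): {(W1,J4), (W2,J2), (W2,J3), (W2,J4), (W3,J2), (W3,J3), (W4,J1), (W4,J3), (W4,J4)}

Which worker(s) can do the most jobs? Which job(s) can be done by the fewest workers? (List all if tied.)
Most versatile: W2, W4 (3 jobs); Least covered: J5 (0 workers)

Worker degrees (jobs they can do): W1:1, W2:3, W3:2, W4:3
Job degrees (workers who can do it): J1:1, J2:2, J3:3, J4:3, J5:0

Maximum worker degree is 3, achieved by: W2, W4
Minimum job degree is 0, achieved by: J5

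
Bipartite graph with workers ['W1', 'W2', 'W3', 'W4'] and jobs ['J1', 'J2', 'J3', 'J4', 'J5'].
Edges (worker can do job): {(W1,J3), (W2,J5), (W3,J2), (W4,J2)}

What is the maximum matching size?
Maximum matching size = 3

Maximum matching: {(W1,J3), (W2,J5), (W4,J2)}
Size: 3

This assigns 3 workers to 3 distinct jobs.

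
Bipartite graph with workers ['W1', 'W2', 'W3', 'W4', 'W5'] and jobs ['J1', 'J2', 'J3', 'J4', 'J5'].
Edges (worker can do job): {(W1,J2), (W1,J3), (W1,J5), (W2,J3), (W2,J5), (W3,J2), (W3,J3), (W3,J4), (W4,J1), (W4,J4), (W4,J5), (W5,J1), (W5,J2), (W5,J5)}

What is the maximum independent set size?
Maximum independent set = 5

By König's theorem:
- Min vertex cover = Max matching = 5
- Max independent set = Total vertices - Min vertex cover
- Max independent set = 10 - 5 = 5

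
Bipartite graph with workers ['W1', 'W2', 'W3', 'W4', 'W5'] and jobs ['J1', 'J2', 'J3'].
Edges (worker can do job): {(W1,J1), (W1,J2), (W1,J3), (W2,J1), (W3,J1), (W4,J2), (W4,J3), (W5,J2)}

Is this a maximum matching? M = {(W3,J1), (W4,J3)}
No, size 2 is not maximum

Proposed matching has size 2.
Maximum matching size for this graph: 3.

This is NOT maximum - can be improved to size 3.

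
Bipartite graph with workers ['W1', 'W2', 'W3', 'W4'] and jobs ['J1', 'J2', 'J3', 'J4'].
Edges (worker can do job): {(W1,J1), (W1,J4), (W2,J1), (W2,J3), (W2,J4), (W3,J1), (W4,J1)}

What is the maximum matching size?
Maximum matching size = 3

Maximum matching: {(W1,J4), (W2,J3), (W4,J1)}
Size: 3

This assigns 3 workers to 3 distinct jobs.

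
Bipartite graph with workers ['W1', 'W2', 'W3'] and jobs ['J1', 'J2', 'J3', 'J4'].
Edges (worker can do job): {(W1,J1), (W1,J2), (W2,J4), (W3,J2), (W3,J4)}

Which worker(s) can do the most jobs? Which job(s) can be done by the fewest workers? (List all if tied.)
Most versatile: W1, W3 (2 jobs); Least covered: J3 (0 workers)

Worker degrees (jobs they can do): W1:2, W2:1, W3:2
Job degrees (workers who can do it): J1:1, J2:2, J3:0, J4:2

Maximum worker degree is 2, achieved by: W1, W3
Minimum job degree is 0, achieved by: J3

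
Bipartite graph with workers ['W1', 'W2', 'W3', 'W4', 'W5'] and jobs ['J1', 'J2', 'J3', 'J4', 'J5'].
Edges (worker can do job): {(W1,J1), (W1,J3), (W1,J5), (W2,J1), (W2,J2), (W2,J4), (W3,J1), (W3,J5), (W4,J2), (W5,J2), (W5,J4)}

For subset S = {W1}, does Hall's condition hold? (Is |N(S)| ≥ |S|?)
Yes: |N(S)| = 3, |S| = 1

Subset S = {W1}
Neighbors N(S) = {J1, J3, J5}

|N(S)| = 3, |S| = 1
Hall's condition: |N(S)| ≥ |S| is satisfied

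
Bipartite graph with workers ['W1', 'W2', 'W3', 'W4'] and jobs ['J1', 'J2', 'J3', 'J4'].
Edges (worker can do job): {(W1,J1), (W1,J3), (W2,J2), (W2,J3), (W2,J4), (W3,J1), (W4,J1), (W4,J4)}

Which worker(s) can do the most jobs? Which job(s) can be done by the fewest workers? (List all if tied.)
Most versatile: W2 (3 jobs); Least covered: J2 (1 workers)

Worker degrees (jobs they can do): W1:2, W2:3, W3:1, W4:2
Job degrees (workers who can do it): J1:3, J2:1, J3:2, J4:2

Maximum worker degree is 3, achieved by: W2
Minimum job degree is 1, achieved by: J2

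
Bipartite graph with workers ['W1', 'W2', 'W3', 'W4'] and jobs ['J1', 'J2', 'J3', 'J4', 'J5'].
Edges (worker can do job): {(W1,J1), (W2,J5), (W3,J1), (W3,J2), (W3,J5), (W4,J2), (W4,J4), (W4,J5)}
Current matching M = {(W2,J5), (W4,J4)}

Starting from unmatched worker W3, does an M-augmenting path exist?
Yes: W3 → J1

An M-augmenting path alternates non-matching / matching edges, starting and ending at unmatched vertices.
Path: W3 → J1
(J1 is unmatched in M, so the path is augmenting.)
Flipping edges along this path would increase |M| from 2 to 3.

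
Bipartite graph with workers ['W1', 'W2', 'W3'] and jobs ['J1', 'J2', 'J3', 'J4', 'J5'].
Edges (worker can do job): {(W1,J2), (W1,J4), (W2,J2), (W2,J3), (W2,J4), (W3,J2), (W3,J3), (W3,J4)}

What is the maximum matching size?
Maximum matching size = 3

Maximum matching: {(W1,J4), (W2,J3), (W3,J2)}
Size: 3

This assigns 3 workers to 3 distinct jobs.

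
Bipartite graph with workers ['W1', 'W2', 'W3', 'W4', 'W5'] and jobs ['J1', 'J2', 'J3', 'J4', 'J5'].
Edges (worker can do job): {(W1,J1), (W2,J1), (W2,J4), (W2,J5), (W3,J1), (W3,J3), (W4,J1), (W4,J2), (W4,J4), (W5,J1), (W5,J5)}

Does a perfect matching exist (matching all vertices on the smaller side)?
Yes, perfect matching exists (size 5)

Perfect matching: {(W1,J1), (W2,J4), (W3,J3), (W4,J2), (W5,J5)}
All 5 vertices on the smaller side are matched.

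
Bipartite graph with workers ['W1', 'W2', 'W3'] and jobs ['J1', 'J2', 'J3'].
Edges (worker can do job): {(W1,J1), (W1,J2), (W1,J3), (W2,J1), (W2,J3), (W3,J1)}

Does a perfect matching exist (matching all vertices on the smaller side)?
Yes, perfect matching exists (size 3)

Perfect matching: {(W1,J2), (W2,J3), (W3,J1)}
All 3 vertices on the smaller side are matched.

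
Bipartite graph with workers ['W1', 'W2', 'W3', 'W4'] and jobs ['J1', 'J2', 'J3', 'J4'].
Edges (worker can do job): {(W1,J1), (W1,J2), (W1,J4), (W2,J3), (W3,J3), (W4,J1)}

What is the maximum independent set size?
Maximum independent set = 5

By König's theorem:
- Min vertex cover = Max matching = 3
- Max independent set = Total vertices - Min vertex cover
- Max independent set = 8 - 3 = 5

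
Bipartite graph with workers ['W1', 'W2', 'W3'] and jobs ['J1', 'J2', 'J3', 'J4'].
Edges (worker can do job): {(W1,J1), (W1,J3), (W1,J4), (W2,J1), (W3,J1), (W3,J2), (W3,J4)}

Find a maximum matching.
Matching: {(W1,J3), (W2,J1), (W3,J4)}

Maximum matching (size 3):
  W1 → J3
  W2 → J1
  W3 → J4

Each worker is assigned to at most one job, and each job to at most one worker.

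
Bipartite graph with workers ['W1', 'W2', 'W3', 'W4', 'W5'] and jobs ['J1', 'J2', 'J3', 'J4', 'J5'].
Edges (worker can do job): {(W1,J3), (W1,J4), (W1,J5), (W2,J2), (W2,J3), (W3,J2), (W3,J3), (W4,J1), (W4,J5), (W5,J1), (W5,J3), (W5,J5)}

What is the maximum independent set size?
Maximum independent set = 5

By König's theorem:
- Min vertex cover = Max matching = 5
- Max independent set = Total vertices - Min vertex cover
- Max independent set = 10 - 5 = 5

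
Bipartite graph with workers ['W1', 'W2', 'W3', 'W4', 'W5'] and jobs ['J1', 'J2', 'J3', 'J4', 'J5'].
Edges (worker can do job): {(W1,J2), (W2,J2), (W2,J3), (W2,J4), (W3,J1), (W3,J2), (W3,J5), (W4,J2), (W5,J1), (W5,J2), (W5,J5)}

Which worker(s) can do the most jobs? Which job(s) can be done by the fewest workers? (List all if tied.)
Most versatile: W2, W3, W5 (3 jobs); Least covered: J3, J4 (1 workers)

Worker degrees (jobs they can do): W1:1, W2:3, W3:3, W4:1, W5:3
Job degrees (workers who can do it): J1:2, J2:5, J3:1, J4:1, J5:2

Maximum worker degree is 3, achieved by: W2, W3, W5
Minimum job degree is 1, achieved by: J3, J4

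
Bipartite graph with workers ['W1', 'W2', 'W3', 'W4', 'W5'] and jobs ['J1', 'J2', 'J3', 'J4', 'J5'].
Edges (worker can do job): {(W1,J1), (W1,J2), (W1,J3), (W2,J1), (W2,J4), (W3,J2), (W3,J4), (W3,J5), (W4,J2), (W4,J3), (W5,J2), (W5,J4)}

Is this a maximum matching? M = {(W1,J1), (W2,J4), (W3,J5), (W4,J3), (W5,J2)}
Yes, size 5 is maximum

Proposed matching has size 5.
Maximum matching size for this graph: 5.

This is a maximum matching.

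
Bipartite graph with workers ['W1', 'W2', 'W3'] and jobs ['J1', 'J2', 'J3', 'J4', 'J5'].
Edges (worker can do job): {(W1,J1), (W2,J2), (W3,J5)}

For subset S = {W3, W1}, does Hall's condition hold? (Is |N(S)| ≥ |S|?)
Yes: |N(S)| = 2, |S| = 2

Subset S = {W3, W1}
Neighbors N(S) = {J1, J5}

|N(S)| = 2, |S| = 2
Hall's condition: |N(S)| ≥ |S| is satisfied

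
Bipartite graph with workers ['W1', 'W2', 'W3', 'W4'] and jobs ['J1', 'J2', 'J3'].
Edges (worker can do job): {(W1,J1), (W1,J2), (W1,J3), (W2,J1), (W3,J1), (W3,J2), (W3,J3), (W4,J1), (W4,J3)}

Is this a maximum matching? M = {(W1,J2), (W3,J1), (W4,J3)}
Yes, size 3 is maximum

Proposed matching has size 3.
Maximum matching size for this graph: 3.

This is a maximum matching.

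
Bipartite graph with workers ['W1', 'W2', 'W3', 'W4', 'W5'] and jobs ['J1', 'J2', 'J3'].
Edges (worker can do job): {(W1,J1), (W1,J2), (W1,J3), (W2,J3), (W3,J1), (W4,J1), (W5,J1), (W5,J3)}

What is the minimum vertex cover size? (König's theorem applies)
Minimum vertex cover size = 3

By König's theorem: in bipartite graphs,
min vertex cover = max matching = 3

Maximum matching has size 3, so minimum vertex cover also has size 3.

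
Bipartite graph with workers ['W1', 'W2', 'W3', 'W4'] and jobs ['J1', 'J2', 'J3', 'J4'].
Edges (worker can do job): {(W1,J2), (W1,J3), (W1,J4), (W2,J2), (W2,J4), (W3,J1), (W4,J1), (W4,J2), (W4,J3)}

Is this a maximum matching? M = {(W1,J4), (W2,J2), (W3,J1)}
No, size 3 is not maximum

Proposed matching has size 3.
Maximum matching size for this graph: 4.

This is NOT maximum - can be improved to size 4.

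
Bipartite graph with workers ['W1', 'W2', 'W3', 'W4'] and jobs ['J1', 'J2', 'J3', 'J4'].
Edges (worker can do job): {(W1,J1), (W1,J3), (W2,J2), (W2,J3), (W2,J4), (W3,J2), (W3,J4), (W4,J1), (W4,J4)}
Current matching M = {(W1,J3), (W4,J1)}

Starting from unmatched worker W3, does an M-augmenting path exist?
Yes: W3 → J4

An M-augmenting path alternates non-matching / matching edges, starting and ending at unmatched vertices.
Path: W3 → J4
(J4 is unmatched in M, so the path is augmenting.)
Flipping edges along this path would increase |M| from 2 to 3.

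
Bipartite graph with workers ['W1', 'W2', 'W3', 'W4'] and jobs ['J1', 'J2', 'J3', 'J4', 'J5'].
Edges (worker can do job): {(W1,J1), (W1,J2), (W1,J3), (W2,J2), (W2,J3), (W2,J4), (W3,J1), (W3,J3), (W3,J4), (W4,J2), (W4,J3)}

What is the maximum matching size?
Maximum matching size = 4

Maximum matching: {(W1,J3), (W2,J4), (W3,J1), (W4,J2)}
Size: 4

This assigns 4 workers to 4 distinct jobs.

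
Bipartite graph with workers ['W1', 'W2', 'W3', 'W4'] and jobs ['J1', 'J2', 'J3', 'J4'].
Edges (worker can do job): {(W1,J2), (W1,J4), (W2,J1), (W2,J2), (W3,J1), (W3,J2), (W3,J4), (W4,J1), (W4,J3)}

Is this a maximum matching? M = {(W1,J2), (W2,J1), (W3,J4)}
No, size 3 is not maximum

Proposed matching has size 3.
Maximum matching size for this graph: 4.

This is NOT maximum - can be improved to size 4.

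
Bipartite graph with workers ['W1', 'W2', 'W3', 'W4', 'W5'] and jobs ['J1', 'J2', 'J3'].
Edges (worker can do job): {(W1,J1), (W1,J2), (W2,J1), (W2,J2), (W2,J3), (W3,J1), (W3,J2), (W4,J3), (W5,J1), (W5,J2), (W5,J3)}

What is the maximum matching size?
Maximum matching size = 3

Maximum matching: {(W1,J2), (W3,J1), (W5,J3)}
Size: 3

This assigns 3 workers to 3 distinct jobs.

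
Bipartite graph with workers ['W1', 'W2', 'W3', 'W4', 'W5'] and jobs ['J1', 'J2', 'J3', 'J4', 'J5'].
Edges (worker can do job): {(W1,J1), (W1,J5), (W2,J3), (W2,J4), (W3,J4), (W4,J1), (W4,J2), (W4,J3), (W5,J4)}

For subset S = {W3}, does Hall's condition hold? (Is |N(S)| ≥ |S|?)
Yes: |N(S)| = 1, |S| = 1

Subset S = {W3}
Neighbors N(S) = {J4}

|N(S)| = 1, |S| = 1
Hall's condition: |N(S)| ≥ |S| is satisfied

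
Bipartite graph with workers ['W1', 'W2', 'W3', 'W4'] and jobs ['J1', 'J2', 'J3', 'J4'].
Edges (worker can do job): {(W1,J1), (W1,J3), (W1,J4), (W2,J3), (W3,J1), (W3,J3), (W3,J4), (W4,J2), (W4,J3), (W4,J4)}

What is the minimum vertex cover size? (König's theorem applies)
Minimum vertex cover size = 4

By König's theorem: in bipartite graphs,
min vertex cover = max matching = 4

Maximum matching has size 4, so minimum vertex cover also has size 4.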